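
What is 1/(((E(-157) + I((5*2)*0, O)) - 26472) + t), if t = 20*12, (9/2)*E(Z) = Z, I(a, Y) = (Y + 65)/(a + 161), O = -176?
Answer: -1449/38061721 ≈ -3.8070e-5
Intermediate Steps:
I(a, Y) = (65 + Y)/(161 + a)
E(Z) = 2*Z/9
t = 240
1/(((E(-157) + I((5*2)*0, O)) - 26472) + t) = 1/((((2/9)*(-157) + (65 - 176)/(161 + (5*2)*0)) - 26472) + 240) = 1/(((-314/9 - 111/(161 + 10*0)) - 26472) + 240) = 1/(((-314/9 - 111/(161 + 0)) - 26472) + 240) = 1/(((-314/9 - 111/161) - 26472) + 240) = 1/((-51553/1449 - 26472) + 240) = 1/(-38409481/1449 + 240) = 1/(-38061721/1449) = -1449/38061721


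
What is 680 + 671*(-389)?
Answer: -260339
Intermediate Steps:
680 + 671*(-389) = 680 - 261019 = -260339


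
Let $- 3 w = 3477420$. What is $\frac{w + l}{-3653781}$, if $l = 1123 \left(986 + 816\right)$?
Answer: $- \frac{864506}{3653781} \approx -0.23661$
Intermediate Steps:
$w = -1159140$ ($w = \left(- \frac{1}{3}\right) 3477420 = -1159140$)
$l = 2023646$ ($l = 1123 \cdot 1802 = 2023646$)
$\frac{w + l}{-3653781} = \frac{-1159140 + 2023646}{-3653781} = 864506 \left(- \frac{1}{3653781}\right) = - \frac{864506}{3653781}$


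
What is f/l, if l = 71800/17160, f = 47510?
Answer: 4076358/359 ≈ 11355.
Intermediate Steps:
l = 1795/429 (l = 71800*(1/17160) = 1795/429 ≈ 4.1842)
f/l = 47510/(1795/429) = 47510*(429/1795) = 4076358/359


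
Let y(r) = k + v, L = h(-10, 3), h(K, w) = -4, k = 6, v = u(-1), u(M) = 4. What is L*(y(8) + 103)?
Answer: -452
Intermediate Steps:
v = 4
L = -4
y(r) = 10 (y(r) = 6 + 4 = 10)
L*(y(8) + 103) = -4*(10 + 103) = -4*113 = -452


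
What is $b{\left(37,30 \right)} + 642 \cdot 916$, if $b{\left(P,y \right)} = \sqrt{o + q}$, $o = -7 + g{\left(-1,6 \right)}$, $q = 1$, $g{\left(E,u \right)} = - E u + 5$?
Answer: $588072 + \sqrt{5} \approx 5.8807 \cdot 10^{5}$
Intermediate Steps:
$g{\left(E,u \right)} = 5 - E u$ ($g{\left(E,u \right)} = - E u + 5 = 5 - E u$)
$o = 4$ ($o = -7 - \left(-5 - 6\right) = -7 + \left(5 + 6\right) = -7 + 11 = 4$)
$b{\left(P,y \right)} = \sqrt{5}$ ($b{\left(P,y \right)} = \sqrt{4 + 1} = \sqrt{5}$)
$b{\left(37,30 \right)} + 642 \cdot 916 = \sqrt{5} + 642 \cdot 916 = \sqrt{5} + 588072 = 588072 + \sqrt{5}$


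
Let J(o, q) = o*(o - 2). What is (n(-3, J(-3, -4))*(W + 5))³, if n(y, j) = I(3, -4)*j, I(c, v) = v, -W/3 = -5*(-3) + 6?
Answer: 42144192000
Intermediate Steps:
J(o, q) = o*(-2 + o)
W = -63 (W = -3*(-5*(-3) + 6) = -3*(15 + 6) = -3*21 = -63)
n(y, j) = -4*j
(n(-3, J(-3, -4))*(W + 5))³ = ((-(-12)*(-2 - 3))*(-63 + 5))³ = (-(-12)*(-5)*(-58))³ = (-4*15*(-58))³ = (-60*(-58))³ = 3480³ = 42144192000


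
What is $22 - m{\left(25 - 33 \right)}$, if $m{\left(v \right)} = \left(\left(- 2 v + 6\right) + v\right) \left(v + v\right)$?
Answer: $246$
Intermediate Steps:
$m{\left(v \right)} = 2 v \left(6 - v\right)$ ($m{\left(v \right)} = \left(\left(6 - 2 v\right) + v\right) 2 v = \left(6 - v\right) 2 v = 2 v \left(6 - v\right)$)
$22 - m{\left(25 - 33 \right)} = 22 - 2 \left(25 - 33\right) \left(6 - \left(25 - 33\right)\right) = 22 - 2 \left(-8\right) \left(6 - -8\right) = 22 - 2 \left(-8\right) \left(6 + 8\right) = 22 - 2 \left(-8\right) 14 = 22 - -224 = 22 + 224 = 246$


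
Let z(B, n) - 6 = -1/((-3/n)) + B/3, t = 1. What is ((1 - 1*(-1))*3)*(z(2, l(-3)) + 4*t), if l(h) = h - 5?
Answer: 48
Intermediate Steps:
l(h) = -5 + h
z(B, n) = 6 + B/3 + n/3 (z(B, n) = 6 + (-1/((-3/n)) + B/3) = 6 + (-(-1)*n/3 + B*(⅓)) = 6 + (n/3 + B/3) = 6 + (B/3 + n/3) = 6 + B/3 + n/3)
((1 - 1*(-1))*3)*(z(2, l(-3)) + 4*t) = ((1 - 1*(-1))*3)*((6 + (⅓)*2 + (-5 - 3)/3) + 4*1) = ((1 + 1)*3)*((6 + ⅔ + (⅓)*(-8)) + 4) = (2*3)*((6 + ⅔ - 8/3) + 4) = 6*(4 + 4) = 6*8 = 48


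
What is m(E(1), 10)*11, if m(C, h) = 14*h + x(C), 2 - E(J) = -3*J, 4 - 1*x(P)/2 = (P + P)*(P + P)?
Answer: -572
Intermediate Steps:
x(P) = 8 - 8*P**2 (x(P) = 8 - 2*(P + P)*(P + P) = 8 - 2*2*P*2*P = 8 - 8*P**2)
E(J) = 2 + 3*J (E(J) = 2 - (-3)*J = 2 + 3*J)
m(C, h) = 8 - 8*C**2 + 14*h (m(C, h) = 14*h + (8 - 8*C**2) = 8 - 8*C**2 + 14*h)
m(E(1), 10)*11 = (8 - 8*(2 + 3*1)**2 + 14*10)*11 = (8 - 8*(2 + 3)**2 + 140)*11 = (8 - 8*5**2 + 140)*11 = (8 - 8*25 + 140)*11 = (8 - 200 + 140)*11 = -52*11 = -572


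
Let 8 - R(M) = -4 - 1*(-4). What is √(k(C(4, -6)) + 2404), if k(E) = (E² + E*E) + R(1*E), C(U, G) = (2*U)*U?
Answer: 2*√1115 ≈ 66.783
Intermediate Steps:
R(M) = 8 (R(M) = 8 - (-4 - 1*(-4)) = 8 - (-4 + 4) = 8 - 1*0 = 8 + 0 = 8)
C(U, G) = 2*U²
k(E) = 8 + 2*E² (k(E) = (E² + E*E) + 8 = (E² + E²) + 8 = 2*E² + 8 = 8 + 2*E²)
√(k(C(4, -6)) + 2404) = √((8 + 2*(2*4²)²) + 2404) = √((8 + 2*(2*16)²) + 2404) = √((8 + 2*32²) + 2404) = √((8 + 2*1024) + 2404) = √((8 + 2048) + 2404) = √(2056 + 2404) = √4460 = 2*√1115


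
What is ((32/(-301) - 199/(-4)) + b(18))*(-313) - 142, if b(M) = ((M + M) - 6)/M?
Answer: -58522133/3612 ≈ -16202.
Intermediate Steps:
b(M) = (-6 + 2*M)/M (b(M) = (2*M - 6)/M = (-6 + 2*M)/M)
((32/(-301) - 199/(-4)) + b(18))*(-313) - 142 = ((32/(-301) - 199/(-4)) + (2 - 6/18))*(-313) - 142 = ((32*(-1/301) - 199*(-¼)) + (2 - 6*1/18))*(-313) - 142 = ((-32/301 + 199/4) + (2 - ⅓))*(-313) - 142 = (59771/1204 + 5/3)*(-313) - 142 = (185333/3612)*(-313) - 142 = -58009229/3612 - 142 = -58522133/3612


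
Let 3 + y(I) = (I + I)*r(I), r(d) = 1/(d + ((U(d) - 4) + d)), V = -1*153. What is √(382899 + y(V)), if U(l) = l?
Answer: 3*√9120130478/463 ≈ 618.79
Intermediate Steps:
V = -153
r(d) = 1/(-4 + 3*d) (r(d) = 1/(d + ((d - 4) + d)) = 1/(d + ((-4 + d) + d)) = 1/(d + (-4 + 2*d)) = 1/(-4 + 3*d))
y(I) = -3 + 2*I/(-4 + 3*I) (y(I) = -3 + (I + I)/(-4 + 3*I) = -3 + (2*I)/(-4 + 3*I) = -3 + 2*I/(-4 + 3*I))
√(382899 + y(V)) = √(382899 + (12 - 7*(-153))/(-4 + 3*(-153))) = √(382899 + (12 + 1071)/(-4 - 459)) = √(382899 + 1083/(-463)) = √(382899 - 1/463*1083) = √(382899 - 1083/463) = √(177281154/463) = 3*√9120130478/463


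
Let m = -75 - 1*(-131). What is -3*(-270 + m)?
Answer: 642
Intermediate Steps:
m = 56 (m = -75 + 131 = 56)
-3*(-270 + m) = -3*(-270 + 56) = -3*(-214) = 642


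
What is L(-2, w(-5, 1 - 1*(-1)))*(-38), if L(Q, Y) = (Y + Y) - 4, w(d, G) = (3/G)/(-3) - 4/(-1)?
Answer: -114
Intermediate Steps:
w(d, G) = 4 - 1/G (w(d, G) = (3/G)*(-⅓) - 4*(-1) = -1/G + 4 = 4 - 1/G)
L(Q, Y) = -4 + 2*Y (L(Q, Y) = 2*Y - 4 = -4 + 2*Y)
L(-2, w(-5, 1 - 1*(-1)))*(-38) = (-4 + 2*(4 - 1/(1 - 1*(-1))))*(-38) = (-4 + 2*(4 - 1/(1 + 1)))*(-38) = (-4 + 2*(4 - 1/2))*(-38) = (-4 + 2*(4 - 1*½))*(-38) = (-4 + 2*(4 - ½))*(-38) = (-4 + 2*(7/2))*(-38) = (-4 + 7)*(-38) = 3*(-38) = -114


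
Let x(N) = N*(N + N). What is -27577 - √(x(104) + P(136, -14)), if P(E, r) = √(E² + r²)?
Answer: -27577 - √(21632 + 2*√4673) ≈ -27725.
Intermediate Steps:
x(N) = 2*N² (x(N) = N*(2*N) = 2*N²)
-27577 - √(x(104) + P(136, -14)) = -27577 - √(2*104² + √(136² + (-14)²)) = -27577 - √(2*10816 + √(18496 + 196)) = -27577 - √(21632 + √18692) = -27577 - √(21632 + 2*√4673)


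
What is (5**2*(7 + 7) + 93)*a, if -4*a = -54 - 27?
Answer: 35883/4 ≈ 8970.8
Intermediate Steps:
a = 81/4 (a = -(-54 - 27)/4 = -1/4*(-81) = 81/4 ≈ 20.250)
(5**2*(7 + 7) + 93)*a = (5**2*(7 + 7) + 93)*(81/4) = (25*14 + 93)*(81/4) = (350 + 93)*(81/4) = 443*(81/4) = 35883/4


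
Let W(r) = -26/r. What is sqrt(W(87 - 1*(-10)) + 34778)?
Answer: 8*sqrt(5112870)/97 ≈ 186.49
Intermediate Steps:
sqrt(W(87 - 1*(-10)) + 34778) = sqrt(-26/(87 - 1*(-10)) + 34778) = sqrt(-26/(87 + 10) + 34778) = sqrt(-26/97 + 34778) = sqrt(3373440/97) = 8*sqrt(5112870)/97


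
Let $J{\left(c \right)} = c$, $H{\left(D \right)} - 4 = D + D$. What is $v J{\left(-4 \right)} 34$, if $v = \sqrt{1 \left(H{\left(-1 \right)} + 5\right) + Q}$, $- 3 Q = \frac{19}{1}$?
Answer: $- \frac{136 \sqrt{6}}{3} \approx -111.04$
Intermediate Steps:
$H{\left(D \right)} = 4 + 2 D$ ($H{\left(D \right)} = 4 + \left(D + D\right) = 4 + 2 D$)
$Q = - \frac{19}{3}$ ($Q = - \frac{19 \cdot 1^{-1}}{3} = - \frac{19 \cdot 1}{3} = \left(- \frac{1}{3}\right) 19 = - \frac{19}{3} \approx -6.3333$)
$v = \frac{\sqrt{6}}{3}$ ($v = \sqrt{1 \left(\left(4 + 2 \left(-1\right)\right) + 5\right) - \frac{19}{3}} = \sqrt{1 \left(\left(4 - 2\right) + 5\right) - \frac{19}{3}} = \sqrt{1 \left(2 + 5\right) - \frac{19}{3}} = \sqrt{1 \cdot 7 - \frac{19}{3}} = \sqrt{7 - \frac{19}{3}} = \sqrt{\frac{2}{3}} = \frac{\sqrt{6}}{3} \approx 0.8165$)
$v J{\left(-4 \right)} 34 = \frac{\sqrt{6}}{3} \left(-4\right) 34 = - \frac{4 \sqrt{6}}{3} \cdot 34 = - \frac{136 \sqrt{6}}{3}$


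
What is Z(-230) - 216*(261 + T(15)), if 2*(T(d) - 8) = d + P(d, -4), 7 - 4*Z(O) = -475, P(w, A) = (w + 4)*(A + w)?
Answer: -164351/2 ≈ -82176.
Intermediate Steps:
P(w, A) = (4 + w)*(A + w)
Z(O) = 241/2 (Z(O) = 7/4 - 1/4*(-475) = 7/4 + 475/4 = 241/2)
T(d) = d/2 + d**2/2 (T(d) = 8 + (d + (d**2 + 4*(-4) + 4*d - 4*d))/2 = 8 + (d + (d**2 - 16 + 4*d - 4*d))/2 = 8 + (d + (-16 + d**2))/2 = 8 + (-16 + d + d**2)/2 = 8 + (-8 + d/2 + d**2/2) = d/2 + d**2/2)
Z(-230) - 216*(261 + T(15)) = 241/2 - 216*(261 + (1/2)*15*(1 + 15)) = 241/2 - 216*(261 + (1/2)*15*16) = 241/2 - 216*(261 + 120) = 241/2 - 216*381 = 241/2 - 1*82296 = 241/2 - 82296 = -164351/2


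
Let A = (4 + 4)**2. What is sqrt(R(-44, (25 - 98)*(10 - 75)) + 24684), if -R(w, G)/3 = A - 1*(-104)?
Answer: 2*sqrt(6045) ≈ 155.50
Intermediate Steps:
A = 64 (A = 8**2 = 64)
R(w, G) = -504 (R(w, G) = -3*(64 - 1*(-104)) = -3*(64 + 104) = -3*168 = -504)
sqrt(R(-44, (25 - 98)*(10 - 75)) + 24684) = sqrt(-504 + 24684) = sqrt(24180) = 2*sqrt(6045)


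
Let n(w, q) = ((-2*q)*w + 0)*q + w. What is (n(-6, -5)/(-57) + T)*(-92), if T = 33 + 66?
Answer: -164036/19 ≈ -8633.5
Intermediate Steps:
n(w, q) = w - 2*w*q² (n(w, q) = (-2*q*w + 0)*q + w = (-2*q*w)*q + w = -2*w*q² + w = w - 2*w*q²)
T = 99
(n(-6, -5)/(-57) + T)*(-92) = (-6*(1 - 2*(-5)²)/(-57) + 99)*(-92) = (-6*(1 - 2*25)*(-1/57) + 99)*(-92) = (-6*(1 - 50)*(-1/57) + 99)*(-92) = (-6*(-49)*(-1/57) + 99)*(-92) = (294*(-1/57) + 99)*(-92) = (-98/19 + 99)*(-92) = (1783/19)*(-92) = -164036/19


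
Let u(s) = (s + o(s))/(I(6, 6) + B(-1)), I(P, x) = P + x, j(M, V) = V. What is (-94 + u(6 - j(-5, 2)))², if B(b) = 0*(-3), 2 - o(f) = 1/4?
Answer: 20151121/2304 ≈ 8746.1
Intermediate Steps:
o(f) = 7/4 (o(f) = 2 - 1/4 = 2 - 1*¼ = 2 - ¼ = 7/4)
B(b) = 0
u(s) = 7/48 + s/12 (u(s) = (s + 7/4)/((6 + 6) + 0) = (7/4 + s)/(12 + 0) = (7/4 + s)/12 = (7/4 + s)*(1/12) = 7/48 + s/12)
(-94 + u(6 - j(-5, 2)))² = (-94 + (7/48 + (6 - 1*2)/12))² = (-94 + (7/48 + (6 - 2)/12))² = (-94 + (7/48 + (1/12)*4))² = (-94 + (7/48 + ⅓))² = (-94 + 23/48)² = (-4489/48)² = 20151121/2304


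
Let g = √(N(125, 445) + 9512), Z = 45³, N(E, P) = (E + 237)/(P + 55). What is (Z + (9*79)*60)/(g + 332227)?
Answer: 11111747298750/27593692504069 - 11371725*√82290/27593692504069 ≈ 0.40257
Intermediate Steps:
N(E, P) = (237 + E)/(55 + P)
Z = 91125
g = 17*√82290/50 (g = √((237 + 125)/(55 + 445) + 9512) = √(362/500 + 9512) = √((1/500)*362 + 9512) = √(181/250 + 9512) = √(2378181/250) = 17*√82290/50 ≈ 97.533)
(Z + (9*79)*60)/(g + 332227) = (91125 + (9*79)*60)/(17*√82290/50 + 332227) = (91125 + 711*60)/(332227 + 17*√82290/50) = (91125 + 42660)/(332227 + 17*√82290/50) = 133785/(332227 + 17*√82290/50)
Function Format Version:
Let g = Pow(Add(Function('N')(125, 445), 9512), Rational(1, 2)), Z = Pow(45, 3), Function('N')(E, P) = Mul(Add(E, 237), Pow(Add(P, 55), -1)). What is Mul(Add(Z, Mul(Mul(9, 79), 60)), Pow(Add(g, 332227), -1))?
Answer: Add(Rational(11111747298750, 27593692504069), Mul(Rational(-11371725, 27593692504069), Pow(82290, Rational(1, 2)))) ≈ 0.40257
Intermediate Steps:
Function('N')(E, P) = Mul(Pow(Add(55, P), -1), Add(237, E)) (Function('N')(E, P) = Mul(Add(237, E), Pow(Add(55, P), -1)) = Mul(Pow(Add(55, P), -1), Add(237, E)))
Z = 91125
g = Mul(Rational(17, 50), Pow(82290, Rational(1, 2))) (g = Pow(Add(Mul(Pow(Add(55, 445), -1), Add(237, 125)), 9512), Rational(1, 2)) = Pow(Add(Mul(Pow(500, -1), 362), 9512), Rational(1, 2)) = Pow(Add(Mul(Rational(1, 500), 362), 9512), Rational(1, 2)) = Pow(Add(Rational(181, 250), 9512), Rational(1, 2)) = Pow(Rational(2378181, 250), Rational(1, 2)) = Mul(Rational(17, 50), Pow(82290, Rational(1, 2))) ≈ 97.533)
Mul(Add(Z, Mul(Mul(9, 79), 60)), Pow(Add(g, 332227), -1)) = Mul(Add(91125, Mul(Mul(9, 79), 60)), Pow(Add(Mul(Rational(17, 50), Pow(82290, Rational(1, 2))), 332227), -1)) = Mul(Add(91125, Mul(711, 60)), Pow(Add(332227, Mul(Rational(17, 50), Pow(82290, Rational(1, 2)))), -1)) = Mul(Add(91125, 42660), Pow(Add(332227, Mul(Rational(17, 50), Pow(82290, Rational(1, 2)))), -1)) = Mul(133785, Pow(Add(332227, Mul(Rational(17, 50), Pow(82290, Rational(1, 2)))), -1))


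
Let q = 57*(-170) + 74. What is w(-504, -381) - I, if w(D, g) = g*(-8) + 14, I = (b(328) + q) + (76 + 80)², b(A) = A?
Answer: -11986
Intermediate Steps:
q = -9616 (q = -9690 + 74 = -9616)
I = 15048 (I = (328 - 9616) + (76 + 80)² = -9288 + 156² = -9288 + 24336 = 15048)
w(D, g) = 14 - 8*g (w(D, g) = -8*g + 14 = 14 - 8*g)
w(-504, -381) - I = (14 - 8*(-381)) - 1*15048 = (14 + 3048) - 15048 = 3062 - 15048 = -11986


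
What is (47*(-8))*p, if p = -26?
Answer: 9776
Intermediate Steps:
(47*(-8))*p = (47*(-8))*(-26) = -376*(-26) = 9776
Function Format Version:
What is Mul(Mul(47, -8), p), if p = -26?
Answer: 9776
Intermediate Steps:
Mul(Mul(47, -8), p) = Mul(Mul(47, -8), -26) = Mul(-376, -26) = 9776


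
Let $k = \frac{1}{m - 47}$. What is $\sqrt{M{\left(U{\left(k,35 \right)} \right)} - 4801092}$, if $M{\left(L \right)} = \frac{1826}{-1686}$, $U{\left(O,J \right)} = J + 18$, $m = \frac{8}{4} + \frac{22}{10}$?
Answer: $\frac{i \sqrt{3411891998367}}{843} \approx 2191.1 i$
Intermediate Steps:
$m = \frac{21}{5}$ ($m = 8 \cdot \frac{1}{4} + 22 \cdot \frac{1}{10} = 2 + \frac{11}{5} = \frac{21}{5} \approx 4.2$)
$k = - \frac{5}{214}$ ($k = \frac{1}{\frac{21}{5} - 47} = \frac{1}{- \frac{214}{5}} = - \frac{5}{214} \approx -0.023364$)
$U{\left(O,J \right)} = 18 + J$
$M{\left(L \right)} = - \frac{913}{843}$ ($M{\left(L \right)} = 1826 \left(- \frac{1}{1686}\right) = - \frac{913}{843}$)
$\sqrt{M{\left(U{\left(k,35 \right)} \right)} - 4801092} = \sqrt{- \frac{913}{843} - 4801092} = \sqrt{- \frac{4047321469}{843}} = \frac{i \sqrt{3411891998367}}{843}$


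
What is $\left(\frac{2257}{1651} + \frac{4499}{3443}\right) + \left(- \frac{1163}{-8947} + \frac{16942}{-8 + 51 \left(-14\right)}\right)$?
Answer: $- \frac{34485820328122}{1669075760521} \approx -20.662$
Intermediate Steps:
$\left(\frac{2257}{1651} + \frac{4499}{3443}\right) + \left(- \frac{1163}{-8947} + \frac{16942}{-8 + 51 \left(-14\right)}\right) = \left(2257 \cdot \frac{1}{1651} + 4499 \cdot \frac{1}{3443}\right) + \left(\left(-1163\right) \left(- \frac{1}{8947}\right) + \frac{16942}{-8 - 714}\right) = \left(\frac{2257}{1651} + \frac{409}{313}\right) + \left(\frac{1163}{8947} + \frac{16942}{-722}\right) = \frac{1381700}{516763} + \left(\frac{1163}{8947} + 16942 \left(- \frac{1}{722}\right)\right) = \frac{1381700}{516763} + \left(\frac{1163}{8947} - \frac{8471}{361}\right) = \frac{1381700}{516763} - \frac{75370194}{3229867} = - \frac{34485820328122}{1669075760521}$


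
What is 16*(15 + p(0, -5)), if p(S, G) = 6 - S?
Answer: 336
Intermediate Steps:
16*(15 + p(0, -5)) = 16*(15 + (6 - 1*0)) = 16*(15 + (6 + 0)) = 16*(15 + 6) = 16*21 = 336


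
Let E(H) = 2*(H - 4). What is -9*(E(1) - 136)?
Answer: 1278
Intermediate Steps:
E(H) = -8 + 2*H (E(H) = 2*(-4 + H) = -8 + 2*H)
-9*(E(1) - 136) = -9*((-8 + 2*1) - 136) = -9*((-8 + 2) - 136) = -9*(-6 - 136) = -9*(-142) = 1278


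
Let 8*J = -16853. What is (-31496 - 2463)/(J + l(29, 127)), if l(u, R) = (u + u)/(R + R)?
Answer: 34502344/2140099 ≈ 16.122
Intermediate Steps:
J = -16853/8 (J = (⅛)*(-16853) = -16853/8 ≈ -2106.6)
l(u, R) = u/R (l(u, R) = (2*u)/((2*R)) = (2*u)*(1/(2*R)) = u/R)
(-31496 - 2463)/(J + l(29, 127)) = (-31496 - 2463)/(-16853/8 + 29/127) = -33959/(-16853/8 + 29*(1/127)) = -33959/(-16853/8 + 29/127) = -33959/(-2140099/1016) = -33959*(-1016/2140099) = 34502344/2140099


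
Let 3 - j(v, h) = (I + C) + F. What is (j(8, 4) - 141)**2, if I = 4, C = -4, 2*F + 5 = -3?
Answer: 17956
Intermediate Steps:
F = -4 (F = -5/2 + (1/2)*(-3) = -5/2 - 3/2 = -4)
j(v, h) = 7 (j(v, h) = 3 - ((4 - 4) - 4) = 3 - (0 - 4) = 3 - 1*(-4) = 3 + 4 = 7)
(j(8, 4) - 141)**2 = (7 - 141)**2 = (-134)**2 = 17956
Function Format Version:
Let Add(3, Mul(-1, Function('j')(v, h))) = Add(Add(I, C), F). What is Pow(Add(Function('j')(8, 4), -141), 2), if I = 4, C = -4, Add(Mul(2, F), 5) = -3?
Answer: 17956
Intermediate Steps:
F = -4 (F = Add(Rational(-5, 2), Mul(Rational(1, 2), -3)) = Add(Rational(-5, 2), Rational(-3, 2)) = -4)
Function('j')(v, h) = 7 (Function('j')(v, h) = Add(3, Mul(-1, Add(Add(4, -4), -4))) = Add(3, Mul(-1, Add(0, -4))) = Add(3, Mul(-1, -4)) = Add(3, 4) = 7)
Pow(Add(Function('j')(8, 4), -141), 2) = Pow(Add(7, -141), 2) = Pow(-134, 2) = 17956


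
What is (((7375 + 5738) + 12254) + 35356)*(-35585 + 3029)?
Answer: -1976897988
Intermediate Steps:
(((7375 + 5738) + 12254) + 35356)*(-35585 + 3029) = ((13113 + 12254) + 35356)*(-32556) = (25367 + 35356)*(-32556) = 60723*(-32556) = -1976897988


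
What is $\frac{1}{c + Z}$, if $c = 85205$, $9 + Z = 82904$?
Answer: $\frac{1}{168100} \approx 5.9488 \cdot 10^{-6}$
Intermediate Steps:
$Z = 82895$ ($Z = -9 + 82904 = 82895$)
$\frac{1}{c + Z} = \frac{1}{85205 + 82895} = \frac{1}{168100}$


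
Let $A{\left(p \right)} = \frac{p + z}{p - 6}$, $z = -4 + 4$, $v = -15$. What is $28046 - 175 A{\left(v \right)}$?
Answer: $27921$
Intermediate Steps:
$z = 0$
$A{\left(p \right)} = \frac{p}{-6 + p}$ ($A{\left(p \right)} = \frac{p + 0}{p - 6} = \frac{p}{-6 + p}$)
$28046 - 175 A{\left(v \right)} = 28046 - 175 \left(- \frac{15}{-6 - 15}\right) = 28046 - 175 \left(- \frac{15}{-21}\right) = 28046 - 175 \left(\left(-15\right) \left(- \frac{1}{21}\right)\right) = 28046 - 175 \cdot \frac{5}{7} = 28046 - 125 = 27921$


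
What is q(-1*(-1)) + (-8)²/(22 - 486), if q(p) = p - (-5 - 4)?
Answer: 286/29 ≈ 9.8621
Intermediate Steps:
q(p) = 9 + p (q(p) = p - 1*(-9) = p + 9 = 9 + p)
q(-1*(-1)) + (-8)²/(22 - 486) = (9 - 1*(-1)) + (-8)²/(22 - 486) = (9 + 1) + 64/(-464) = 10 + 64*(-1/464) = 10 - 4/29 = 286/29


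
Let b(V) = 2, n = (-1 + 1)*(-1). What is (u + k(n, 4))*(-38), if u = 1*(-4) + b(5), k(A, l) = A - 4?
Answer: 228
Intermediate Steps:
n = 0 (n = 0*(-1) = 0)
k(A, l) = -4 + A
u = -2 (u = 1*(-4) + 2 = -4 + 2 = -2)
(u + k(n, 4))*(-38) = (-2 + (-4 + 0))*(-38) = (-2 - 4)*(-38) = -6*(-38) = 228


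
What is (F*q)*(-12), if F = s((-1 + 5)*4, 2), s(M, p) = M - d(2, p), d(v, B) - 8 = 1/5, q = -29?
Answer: 13572/5 ≈ 2714.4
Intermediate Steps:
d(v, B) = 41/5 (d(v, B) = 8 + 1/5 = 8 + ⅕ = 41/5)
s(M, p) = -41/5 + M (s(M, p) = M - 1*41/5 = M - 41/5 = -41/5 + M)
F = 39/5 (F = -41/5 + (-1 + 5)*4 = -41/5 + 4*4 = -41/5 + 16 = 39/5 ≈ 7.8000)
(F*q)*(-12) = ((39/5)*(-29))*(-12) = -1131/5*(-12) = 13572/5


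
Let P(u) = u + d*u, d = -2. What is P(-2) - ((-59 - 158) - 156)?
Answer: 375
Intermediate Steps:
P(u) = -u (P(u) = u - 2*u = -u)
P(-2) - ((-59 - 158) - 156) = -1*(-2) - ((-59 - 158) - 156) = 2 - (-217 - 156) = 2 - 1*(-373) = 2 + 373 = 375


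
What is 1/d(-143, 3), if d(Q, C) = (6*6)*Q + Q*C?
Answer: -1/5577 ≈ -0.00017931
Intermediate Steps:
d(Q, C) = 36*Q + C*Q
1/d(-143, 3) = 1/(-143*(36 + 3)) = 1/(-143*39) = 1/(-5577) = -1/5577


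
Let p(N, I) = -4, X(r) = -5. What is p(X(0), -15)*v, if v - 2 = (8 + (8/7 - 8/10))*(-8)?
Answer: 9064/35 ≈ 258.97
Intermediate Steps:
v = -2266/35 (v = 2 + (8 + (8/7 - 8/10))*(-8) = 2 + (8 + (8*(⅐) - 8*⅒))*(-8) = 2 + (8 + (8/7 - ⅘))*(-8) = 2 + (8 + 12/35)*(-8) = 2 + (292/35)*(-8) = 2 - 2336/35 = -2266/35 ≈ -64.743)
p(X(0), -15)*v = -4*(-2266/35) = 9064/35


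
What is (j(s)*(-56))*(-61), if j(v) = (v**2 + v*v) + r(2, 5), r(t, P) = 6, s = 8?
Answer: 457744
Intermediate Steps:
j(v) = 6 + 2*v**2 (j(v) = (v**2 + v*v) + 6 = (v**2 + v**2) + 6 = 2*v**2 + 6 = 6 + 2*v**2)
(j(s)*(-56))*(-61) = ((6 + 2*8**2)*(-56))*(-61) = ((6 + 2*64)*(-56))*(-61) = ((6 + 128)*(-56))*(-61) = (134*(-56))*(-61) = -7504*(-61) = 457744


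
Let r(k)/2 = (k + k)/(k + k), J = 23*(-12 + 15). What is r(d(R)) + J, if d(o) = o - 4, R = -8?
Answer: 71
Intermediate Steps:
d(o) = -4 + o
J = 69 (J = 23*3 = 69)
r(k) = 2 (r(k) = 2*((k + k)/(k + k)) = 2*((2*k)/((2*k))) = 2*((2*k)*(1/(2*k))) = 2*1 = 2)
r(d(R)) + J = 2 + 69 = 71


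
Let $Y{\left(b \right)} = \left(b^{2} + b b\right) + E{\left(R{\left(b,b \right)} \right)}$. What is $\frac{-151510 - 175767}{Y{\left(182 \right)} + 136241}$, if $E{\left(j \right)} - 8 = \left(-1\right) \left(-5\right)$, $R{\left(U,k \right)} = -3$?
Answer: $- \frac{327277}{202502} \approx -1.6162$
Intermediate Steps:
$E{\left(j \right)} = 13$ ($E{\left(j \right)} = 8 - -5 = 8 + 5 = 13$)
$Y{\left(b \right)} = 13 + 2 b^{2}$ ($Y{\left(b \right)} = \left(b^{2} + b b\right) + 13 = \left(b^{2} + b^{2}\right) + 13 = 2 b^{2} + 13 = 13 + 2 b^{2}$)
$\frac{-151510 - 175767}{Y{\left(182 \right)} + 136241} = \frac{-151510 - 175767}{\left(13 + 2 \cdot 182^{2}\right) + 136241} = \frac{-151510 - 175767}{\left(13 + 2 \cdot 33124\right) + 136241} = - \frac{327277}{\left(13 + 66248\right) + 136241} = - \frac{327277}{66261 + 136241} = - \frac{327277}{202502}$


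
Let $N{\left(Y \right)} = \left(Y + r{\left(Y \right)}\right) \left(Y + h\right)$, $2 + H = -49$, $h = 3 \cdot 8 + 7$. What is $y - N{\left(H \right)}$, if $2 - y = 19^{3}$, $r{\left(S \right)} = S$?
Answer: $-8897$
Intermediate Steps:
$h = 31$ ($h = 24 + 7 = 31$)
$H = -51$ ($H = -2 - 49 = -51$)
$N{\left(Y \right)} = 2 Y \left(31 + Y\right)$ ($N{\left(Y \right)} = \left(Y + Y\right) \left(Y + 31\right) = 2 Y \left(31 + Y\right)$)
$y = -6857$ ($y = 2 - 19^{3} = 2 - 6859 = -6857$)
$y - N{\left(H \right)} = -6857 - 2 \left(-51\right) \left(31 - 51\right) = -6857 - 2 \left(-51\right) \left(-20\right) = -6857 - 2040 = -8897$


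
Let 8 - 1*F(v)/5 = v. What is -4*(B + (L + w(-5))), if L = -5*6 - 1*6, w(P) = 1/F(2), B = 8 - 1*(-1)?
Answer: 1618/15 ≈ 107.87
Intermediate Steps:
F(v) = 40 - 5*v
B = 9 (B = 8 + 1 = 9)
w(P) = 1/30 (w(P) = 1/(40 - 5*2) = 1/(40 - 10) = 1/30)
L = -36 (L = -30 - 6 = -36)
-4*(B + (L + w(-5))) = -4*(9 + (-36 + 1/30)) = -4*(9 - 1079/30) = -4*(-809/30) = 1618/15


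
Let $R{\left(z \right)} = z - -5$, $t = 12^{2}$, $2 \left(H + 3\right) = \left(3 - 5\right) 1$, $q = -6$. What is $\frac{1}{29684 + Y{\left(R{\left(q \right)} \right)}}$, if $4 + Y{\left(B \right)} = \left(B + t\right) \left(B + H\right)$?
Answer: $\frac{1}{28965} \approx 3.4524 \cdot 10^{-5}$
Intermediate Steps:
$H = -4$ ($H = -3 + \frac{\left(3 - 5\right) 1}{2} = -3 + \frac{\left(-2\right) 1}{2} = -3 + \frac{1}{2} \left(-2\right) = -3 - 1 = -4$)
$t = 144$
$R{\left(z \right)} = 5 + z$ ($R{\left(z \right)} = z + 5 = 5 + z$)
$Y{\left(B \right)} = -4 + \left(-4 + B\right) \left(144 + B\right)$ ($Y{\left(B \right)} = -4 + \left(B + 144\right) \left(B - 4\right) = -4 + \left(144 + B\right) \left(-4 + B\right) = -4 + \left(-4 + B\right) \left(144 + B\right)$)
$\frac{1}{29684 + Y{\left(R{\left(q \right)} \right)}} = \frac{1}{29684 + \left(-580 + \left(5 - 6\right)^{2} + 140 \left(5 - 6\right)\right)} = \frac{1}{29684 + \left(-580 + \left(-1\right)^{2} + 140 \left(-1\right)\right)} = \frac{1}{29684 - 719} = \frac{1}{28965}$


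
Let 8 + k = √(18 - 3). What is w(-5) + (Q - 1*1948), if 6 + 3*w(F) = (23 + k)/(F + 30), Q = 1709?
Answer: -1204/5 + √15/75 ≈ -240.75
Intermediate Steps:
k = -8 + √15 (k = -8 + √(18 - 3) = -8 + √15 ≈ -4.1270)
w(F) = -2 + (15 + √15)/(3*(30 + F)) (w(F) = -2 + ((23 + (-8 + √15))/(F + 30))/3 = -2 + ((15 + √15)/(30 + F))/3 = -2 + (15 + √15)/(3*(30 + F)))
w(-5) + (Q - 1*1948) = (-165 + √15 - 6*(-5))/(3*(30 - 5)) + (1709 - 1*1948) = (⅓)*(-165 + √15 + 30)/25 + (1709 - 1948) = (⅓)*(1/25)*(-135 + √15) - 239 = (-9/5 + √15/75) - 239 = -1204/5 + √15/75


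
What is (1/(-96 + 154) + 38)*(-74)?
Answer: -81585/29 ≈ -2813.3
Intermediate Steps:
(1/(-96 + 154) + 38)*(-74) = (1/58 + 38)*(-74) = (2205/58)*(-74) = -81585/29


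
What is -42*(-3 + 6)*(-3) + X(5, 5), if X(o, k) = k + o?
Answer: 388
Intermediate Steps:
-42*(-3 + 6)*(-3) + X(5, 5) = -42*(-3 + 6)*(-3) + (5 + 5) = -126*(-3) + 10 = -42*(-9) + 10 = 378 + 10 = 388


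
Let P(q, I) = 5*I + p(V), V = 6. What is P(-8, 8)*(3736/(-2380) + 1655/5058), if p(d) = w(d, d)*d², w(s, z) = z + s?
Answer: -882509492/1504755 ≈ -586.48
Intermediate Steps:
w(s, z) = s + z
p(d) = 2*d³ (p(d) = (d + d)*d² = (2*d)*d² = 2*d³)
P(q, I) = 432 + 5*I (P(q, I) = 5*I + 2*6³ = 5*I + 2*216 = 5*I + 432 = 432 + 5*I)
P(-8, 8)*(3736/(-2380) + 1655/5058) = (432 + 5*8)*(3736/(-2380) + 1655/5058) = (432 + 40)*(3736*(-1/2380) + 1655*(1/5058)) = 472*(-934/595 + 1655/5058) = 472*(-3739447/3009510) = -882509492/1504755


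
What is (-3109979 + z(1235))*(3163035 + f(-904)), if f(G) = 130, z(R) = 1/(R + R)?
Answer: -4859664100793657/494 ≈ -9.8374e+12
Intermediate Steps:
z(R) = 1/(2*R)
(-3109979 + z(1235))*(3163035 + f(-904)) = (-3109979 + (½)/1235)*(3163035 + 130) = (-3109979 + (½)*(1/1235))*3163165 = (-3109979 + 1/2470)*3163165 = -7681648129/2470*3163165 = -4859664100793657/494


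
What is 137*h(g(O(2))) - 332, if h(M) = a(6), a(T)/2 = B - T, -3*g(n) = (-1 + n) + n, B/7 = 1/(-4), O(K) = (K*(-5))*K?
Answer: -4911/2 ≈ -2455.5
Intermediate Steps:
O(K) = -5*K² (O(K) = (-5*K)*K = -5*K²)
B = -7/4 (B = 7/(-4) = 7*(-¼) = -7/4 ≈ -1.7500)
g(n) = ⅓ - 2*n/3 (g(n) = -((-1 + n) + n)/3 = -(-1 + 2*n)/3 = ⅓ - 2*n/3)
a(T) = -7/2 - 2*T (a(T) = 2*(-7/4 - T) = -7/2 - 2*T)
h(M) = -31/2 (h(M) = -7/2 - 2*6 = -7/2 - 12 = -31/2)
137*h(g(O(2))) - 332 = 137*(-31/2) - 332 = -4247/2 - 332 = -4911/2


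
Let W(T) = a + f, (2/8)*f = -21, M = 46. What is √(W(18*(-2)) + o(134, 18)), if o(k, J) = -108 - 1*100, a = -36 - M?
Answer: I*√374 ≈ 19.339*I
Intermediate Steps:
f = -84 (f = 4*(-21) = -84)
a = -82 (a = -36 - 1*46 = -36 - 46 = -82)
W(T) = -166 (W(T) = -82 - 84 = -166)
o(k, J) = -208 (o(k, J) = -108 - 100 = -208)
√(W(18*(-2)) + o(134, 18)) = √(-166 - 208) = √(-374) = I*√374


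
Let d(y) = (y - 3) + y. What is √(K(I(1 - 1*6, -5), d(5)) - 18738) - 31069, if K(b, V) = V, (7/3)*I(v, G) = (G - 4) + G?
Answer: -31069 + I*√18731 ≈ -31069.0 + 136.86*I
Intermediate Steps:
d(y) = -3 + 2*y (d(y) = (-3 + y) + y = -3 + 2*y)
I(v, G) = -12/7 + 6*G/7 (I(v, G) = 3*((G - 4) + G)/7 = 3*((-4 + G) + G)/7 = 3*(-4 + 2*G)/7 = -12/7 + 6*G/7)
√(K(I(1 - 1*6, -5), d(5)) - 18738) - 31069 = √((-3 + 2*5) - 18738) - 31069 = √((-3 + 10) - 18738) - 31069 = √(7 - 18738) - 31069 = √(-18731) - 31069 = I*√18731 - 31069 = -31069 + I*√18731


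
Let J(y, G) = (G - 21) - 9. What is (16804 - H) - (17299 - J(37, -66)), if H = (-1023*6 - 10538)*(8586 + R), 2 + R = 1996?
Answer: 176431489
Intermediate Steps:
J(y, G) = -30 + G (J(y, G) = (-21 + G) - 9 = -30 + G)
R = 1994 (R = -2 + 1996 = 1994)
H = -176432080 (H = (-1023*6 - 10538)*(8586 + 1994) = (-6138 - 10538)*10580 = -16676*10580 = -176432080)
(16804 - H) - (17299 - J(37, -66)) = (16804 - 1*(-176432080)) - (17299 - (-30 - 66)) = (16804 + 176432080) - (17299 - 1*(-96)) = 176448884 - (17299 + 96) = 176448884 - 1*17395 = 176448884 - 17395 = 176431489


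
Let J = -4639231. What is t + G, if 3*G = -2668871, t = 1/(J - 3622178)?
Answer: -2449848322138/2753803 ≈ -8.8962e+5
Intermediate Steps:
t = -1/8261409 (t = 1/(-4639231 - 3622178) = 1/(-8261409) = -1/8261409 ≈ -1.2104e-7)
G = -2668871/3 (G = (1/3)*(-2668871) = -2668871/3 ≈ -8.8962e+5)
t + G = -1/8261409 - 2668871/3 = -2449848322138/2753803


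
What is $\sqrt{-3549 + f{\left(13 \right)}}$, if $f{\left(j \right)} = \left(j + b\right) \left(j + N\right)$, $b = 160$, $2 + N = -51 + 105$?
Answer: $4 \sqrt{481} \approx 87.727$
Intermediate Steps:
$N = 52$ ($N = -2 + \left(-51 + 105\right) = -2 + 54 = 52$)
$f{\left(j \right)} = \left(52 + j\right) \left(160 + j\right)$ ($f{\left(j \right)} = \left(j + 160\right) \left(j + 52\right) = \left(160 + j\right) \left(52 + j\right) = \left(52 + j\right) \left(160 + j\right)$)
$\sqrt{-3549 + f{\left(13 \right)}} = \sqrt{-3549 + \left(8320 + 13^{2} + 212 \cdot 13\right)} = \sqrt{-3549 + \left(8320 + 169 + 2756\right)} = \sqrt{-3549 + 11245} = \sqrt{7696} = 4 \sqrt{481}$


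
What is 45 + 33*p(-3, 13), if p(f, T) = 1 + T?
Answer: 507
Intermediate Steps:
45 + 33*p(-3, 13) = 45 + 33*(1 + 13) = 45 + 33*14 = 45 + 462 = 507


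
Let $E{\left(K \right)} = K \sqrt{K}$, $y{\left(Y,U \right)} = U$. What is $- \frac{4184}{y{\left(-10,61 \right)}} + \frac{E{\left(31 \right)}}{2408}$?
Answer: $- \frac{4184}{61} + \frac{31 \sqrt{31}}{2408} \approx -68.518$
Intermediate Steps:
$E{\left(K \right)} = K^{\frac{3}{2}}$
$- \frac{4184}{y{\left(-10,61 \right)}} + \frac{E{\left(31 \right)}}{2408} = - \frac{4184}{61} + \frac{31^{\frac{3}{2}}}{2408} = \left(-4184\right) \frac{1}{61} + 31 \sqrt{31} \cdot \frac{1}{2408} = - \frac{4184}{61} + \frac{31 \sqrt{31}}{2408}$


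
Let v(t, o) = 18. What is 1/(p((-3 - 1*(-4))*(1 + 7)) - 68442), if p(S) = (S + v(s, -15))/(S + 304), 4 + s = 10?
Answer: -12/821303 ≈ -1.4611e-5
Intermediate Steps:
s = 6 (s = -4 + 10 = 6)
p(S) = (18 + S)/(304 + S) (p(S) = (S + 18)/(S + 304) = (18 + S)/(304 + S))
1/(p((-3 - 1*(-4))*(1 + 7)) - 68442) = 1/((18 + (-3 - 1*(-4))*(1 + 7))/(304 + (-3 - 1*(-4))*(1 + 7)) - 68442) = 1/((18 + (-3 + 4)*8)/(304 + (-3 + 4)*8) - 68442) = 1/((18 + 1*8)/(304 + 1*8) - 68442) = 1/((18 + 8)/(304 + 8) - 68442) = 1/(26/312 - 68442) = 1/((1/312)*26 - 68442) = 1/(1/12 - 68442) = 1/(-821303/12) = -12/821303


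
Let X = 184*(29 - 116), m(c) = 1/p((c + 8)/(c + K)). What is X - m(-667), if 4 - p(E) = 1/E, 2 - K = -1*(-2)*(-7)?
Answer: -31776539/1985 ≈ -16008.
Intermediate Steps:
K = 16 (K = 2 - (-1*(-2))*(-7) = 2 - 2*(-7) = 2 - 1*(-14) = 2 + 14 = 16)
p(E) = 4 - 1/E
m(c) = 1/(4 - (16 + c)/(8 + c)) (m(c) = 1/(4 - 1/((c + 8)/(c + 16))) = 1/(4 - 1/((8 + c)/(16 + c))) = 1/(4 - (16 + c)/(8 + c)))
X = -16008 (X = 184*(-87) = -16008)
X - m(-667) = -16008 - (8 - 667)/(16 + 3*(-667)) = -16008 - (-659)/(16 - 2001) = -16008 - (-659)/(-1985) = -16008 - (-1)*(-659)/1985 = -16008 - 1*659/1985 = -16008 - 659/1985 = -31776539/1985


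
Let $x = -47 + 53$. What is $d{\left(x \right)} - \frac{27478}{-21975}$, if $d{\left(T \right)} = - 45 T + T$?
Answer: $- \frac{5773922}{21975} \approx -262.75$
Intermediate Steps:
$x = 6$
$d{\left(T \right)} = - 44 T$
$d{\left(x \right)} - \frac{27478}{-21975} = \left(-44\right) 6 - \frac{27478}{-21975} = -264 - 27478 \left(- \frac{1}{21975}\right) = -264 - - \frac{27478}{21975} = -264 + \frac{27478}{21975} = - \frac{5773922}{21975}$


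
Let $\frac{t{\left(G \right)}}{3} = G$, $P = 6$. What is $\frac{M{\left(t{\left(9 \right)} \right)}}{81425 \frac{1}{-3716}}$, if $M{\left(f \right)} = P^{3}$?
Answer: $- \frac{802656}{81425} \approx -9.8576$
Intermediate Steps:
$t{\left(G \right)} = 3 G$
$M{\left(f \right)} = 216$ ($M{\left(f \right)} = 6^{3} = 216$)
$\frac{M{\left(t{\left(9 \right)} \right)}}{81425 \frac{1}{-3716}} = \frac{216}{81425 \frac{1}{-3716}} = \frac{216}{81425 \left(- \frac{1}{3716}\right)} = \frac{216}{- \frac{81425}{3716}} = 216 \left(- \frac{3716}{81425}\right) = - \frac{802656}{81425}$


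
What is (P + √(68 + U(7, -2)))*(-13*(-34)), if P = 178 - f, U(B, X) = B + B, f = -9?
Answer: 82654 + 442*√82 ≈ 86657.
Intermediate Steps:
U(B, X) = 2*B
P = 187 (P = 178 - 1*(-9) = 178 + 9 = 187)
(P + √(68 + U(7, -2)))*(-13*(-34)) = (187 + √(68 + 2*7))*(-13*(-34)) = (187 + √(68 + 14))*442 = (187 + √82)*442 = 82654 + 442*√82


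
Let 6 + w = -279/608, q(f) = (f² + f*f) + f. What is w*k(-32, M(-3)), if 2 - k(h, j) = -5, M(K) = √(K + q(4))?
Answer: -27489/608 ≈ -45.212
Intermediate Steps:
q(f) = f + 2*f² (q(f) = (f² + f²) + f = 2*f² + f = f + 2*f²)
M(K) = √(36 + K) (M(K) = √(K + 4*(1 + 2*4)) = √(K + 4*(1 + 8)) = √(K + 4*9) = √(K + 36) = √(36 + K))
k(h, j) = 7 (k(h, j) = 2 - 1*(-5) = 2 + 5 = 7)
w = -3927/608 (w = -6 - 279/608 = -3927/608 ≈ -6.4589)
w*k(-32, M(-3)) = -3927/608*7 = -27489/608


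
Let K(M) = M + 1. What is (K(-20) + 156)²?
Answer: 18769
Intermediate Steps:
K(M) = 1 + M
(K(-20) + 156)² = ((1 - 20) + 156)² = (-19 + 156)² = 137² = 18769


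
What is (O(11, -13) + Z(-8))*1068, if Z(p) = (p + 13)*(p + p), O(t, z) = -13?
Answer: -99324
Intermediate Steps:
Z(p) = 2*p*(13 + p) (Z(p) = (13 + p)*(2*p) = 2*p*(13 + p))
(O(11, -13) + Z(-8))*1068 = (-13 + 2*(-8)*(13 - 8))*1068 = (-13 + 2*(-8)*5)*1068 = (-13 - 80)*1068 = -93*1068 = -99324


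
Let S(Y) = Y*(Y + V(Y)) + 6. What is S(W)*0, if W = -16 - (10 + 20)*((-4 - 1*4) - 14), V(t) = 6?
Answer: 0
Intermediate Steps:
W = 644 (W = -16 - 30*((-4 - 4) - 14) = -16 - 30*(-8 - 14) = -16 - 30*(-22) = -16 - 1*(-660) = -16 + 660 = 644)
S(Y) = 6 + Y*(6 + Y) (S(Y) = Y*(Y + 6) + 6 = Y*(6 + Y) + 6 = 6 + Y*(6 + Y))
S(W)*0 = (6 + 644² + 6*644)*0 = (6 + 414736 + 3864)*0 = 418606*0 = 0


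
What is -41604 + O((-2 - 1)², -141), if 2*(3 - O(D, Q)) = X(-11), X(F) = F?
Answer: -83191/2 ≈ -41596.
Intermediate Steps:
O(D, Q) = 17/2 (O(D, Q) = 3 - ½*(-11) = 3 + 11/2 = 17/2)
-41604 + O((-2 - 1)², -141) = -41604 + 17/2 = -83191/2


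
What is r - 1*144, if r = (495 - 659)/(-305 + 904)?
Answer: -86420/599 ≈ -144.27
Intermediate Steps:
r = -164/599 ≈ -0.27379
r - 1*144 = -164/599 - 1*144 = -164/599 - 144 = -86420/599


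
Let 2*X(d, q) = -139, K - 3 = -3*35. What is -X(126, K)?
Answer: 139/2 ≈ 69.500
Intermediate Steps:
K = -102 (K = 3 - 3*35 = 3 - 105 = -102)
X(d, q) = -139/2 (X(d, q) = (½)*(-139) = -139/2)
-X(126, K) = -1*(-139/2) = 139/2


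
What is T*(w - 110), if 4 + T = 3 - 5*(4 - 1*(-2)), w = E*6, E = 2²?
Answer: 2666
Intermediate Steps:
E = 4
w = 24 (w = 4*6 = 24)
T = -31 (T = -4 + (3 - 5*(4 - 1*(-2))) = -4 + (3 - 5*(4 + 2)) = -4 + (3 - 5*6) = -4 + (3 - 30) = -4 - 27 = -31)
T*(w - 110) = -31*(24 - 110) = -31*(-86) = 2666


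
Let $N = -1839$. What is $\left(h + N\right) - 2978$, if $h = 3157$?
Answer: $-1660$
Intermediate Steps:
$\left(h + N\right) - 2978 = \left(3157 - 1839\right) - 2978 = 1318 - 2978 = -1660$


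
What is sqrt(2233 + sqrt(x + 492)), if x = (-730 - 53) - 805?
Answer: sqrt(2233 + 2*I*sqrt(274)) ≈ 47.256 + 0.3503*I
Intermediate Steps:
x = -1588 (x = -783 - 805 = -1588)
sqrt(2233 + sqrt(x + 492)) = sqrt(2233 + sqrt(-1588 + 492)) = sqrt(2233 + sqrt(-1096)) = sqrt(2233 + 2*I*sqrt(274))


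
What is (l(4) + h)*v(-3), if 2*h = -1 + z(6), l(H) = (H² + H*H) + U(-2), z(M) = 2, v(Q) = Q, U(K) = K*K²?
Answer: -147/2 ≈ -73.500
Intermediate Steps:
U(K) = K³
l(H) = -8 + 2*H² (l(H) = (H² + H*H) + (-2)³ = (H² + H²) - 8 = 2*H² - 8 = -8 + 2*H²)
h = ½ (h = (-1 + 2)/2 = (½)*1 = ½ ≈ 0.50000)
(l(4) + h)*v(-3) = ((-8 + 2*4²) + ½)*(-3) = ((-8 + 2*16) + ½)*(-3) = ((-8 + 32) + ½)*(-3) = (24 + ½)*(-3) = (49/2)*(-3) = -147/2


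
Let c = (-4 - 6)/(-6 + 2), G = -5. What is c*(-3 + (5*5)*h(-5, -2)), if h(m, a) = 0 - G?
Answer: 305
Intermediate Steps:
h(m, a) = 5 (h(m, a) = 0 - 1*(-5) = 0 + 5 = 5)
c = 5/2 (c = -10/(-4) = -10*(-¼) = 5/2 ≈ 2.5000)
c*(-3 + (5*5)*h(-5, -2)) = 5*(-3 + (5*5)*5)/2 = 5*(-3 + 25*5)/2 = 5*(-3 + 125)/2 = (5/2)*122 = 305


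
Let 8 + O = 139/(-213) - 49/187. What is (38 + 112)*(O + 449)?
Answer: 876452050/13277 ≈ 66013.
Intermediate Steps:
O = -355078/39831 (O = -8 + (139/(-213) - 49/187) = -8 + (139*(-1/213) - 49*1/187) = -8 + (-139/213 - 49/187) = -8 - 36430/39831 = -355078/39831 ≈ -8.9146)
(38 + 112)*(O + 449) = (38 + 112)*(-355078/39831 + 449) = 150*(17529041/39831) = 876452050/13277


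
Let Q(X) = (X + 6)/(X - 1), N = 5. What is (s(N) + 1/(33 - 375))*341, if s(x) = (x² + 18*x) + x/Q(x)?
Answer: 13623229/342 ≈ 39834.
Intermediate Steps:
Q(X) = (6 + X)/(-1 + X)
s(x) = x² + 18*x + x*(-1 + x)/(6 + x) (s(x) = (x² + 18*x) + x/(((6 + x)/(-1 + x))) = (x² + 18*x) + x*((-1 + x)/(6 + x)) = (x² + 18*x) + x*(-1 + x)/(6 + x) = x² + 18*x + x*(-1 + x)/(6 + x))
(s(N) + 1/(33 - 375))*341 = (5*(107 + 5² + 25*5)/(6 + 5) + 1/(33 - 375))*341 = (5*(107 + 25 + 125)/11 + 1/(-342))*341 = (5*(1/11)*257 - 1/342)*341 = (1285/11 - 1/342)*341 = (439459/3762)*341 = 13623229/342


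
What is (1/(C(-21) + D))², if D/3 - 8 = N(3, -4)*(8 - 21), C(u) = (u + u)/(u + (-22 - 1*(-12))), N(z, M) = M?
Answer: 961/31606884 ≈ 3.0405e-5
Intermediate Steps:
C(u) = 2*u/(-10 + u) (C(u) = (2*u)/(u + (-22 + 12)) = (2*u)/(u - 10) = (2*u)/(-10 + u) = 2*u/(-10 + u))
D = 180 (D = 24 + 3*(-4*(8 - 21)) = 24 + 3*(-4*(-13)) = 24 + 3*52 = 24 + 156 = 180)
(1/(C(-21) + D))² = (1/(2*(-21)/(-10 - 21) + 180))² = (1/(2*(-21)/(-31) + 180))² = (1/(2*(-21)*(-1/31) + 180))² = (1/(42/31 + 180))² = (1/(5622/31))² = (31/5622)² = 961/31606884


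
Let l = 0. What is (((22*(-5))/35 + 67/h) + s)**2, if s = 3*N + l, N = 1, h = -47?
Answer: 266256/108241 ≈ 2.4598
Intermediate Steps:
s = 3 (s = 3*1 + 0 = 3 + 0 = 3)
(((22*(-5))/35 + 67/h) + s)**2 = (((22*(-5))/35 + 67/(-47)) + 3)**2 = ((-110*1/35 + 67*(-1/47)) + 3)**2 = ((-22/7 - 67/47) + 3)**2 = (-1503/329 + 3)**2 = (-516/329)**2 = 266256/108241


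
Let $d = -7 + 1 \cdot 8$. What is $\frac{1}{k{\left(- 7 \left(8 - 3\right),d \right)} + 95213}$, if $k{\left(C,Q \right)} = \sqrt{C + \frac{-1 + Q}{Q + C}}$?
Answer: $\frac{95213}{9065515404} - \frac{i \sqrt{35}}{9065515404} \approx 1.0503 \cdot 10^{-5} - 6.5259 \cdot 10^{-10} i$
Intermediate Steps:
$d = 1$ ($d = -7 + 8 = 1$)
$k{\left(C,Q \right)} = \sqrt{C + \frac{-1 + Q}{C + Q}}$
$\frac{1}{k{\left(- 7 \left(8 - 3\right),d \right)} + 95213} = \frac{1}{\sqrt{\frac{-1 + 1 + - 7 \left(8 - 3\right) \left(- 7 \left(8 - 3\right) + 1\right)}{- 7 \left(8 - 3\right) + 1}} + 95213} = \frac{1}{\sqrt{\frac{-1 + 1 + \left(-7\right) 5 \left(\left(-7\right) 5 + 1\right)}{\left(-7\right) 5 + 1}} + 95213} = \frac{1}{\sqrt{\frac{-1 + 1 - 35 \left(-35 + 1\right)}{-35 + 1}} + 95213} = \frac{1}{\sqrt{\frac{-1 + 1 - -1190}{-34}} + 95213} = \frac{1}{\sqrt{- \frac{-1 + 1 + 1190}{34}} + 95213} = \frac{1}{\sqrt{\left(- \frac{1}{34}\right) 1190} + 95213} = \frac{1}{\sqrt{-35} + 95213} = \frac{1}{i \sqrt{35} + 95213} = \frac{1}{95213 + i \sqrt{35}}$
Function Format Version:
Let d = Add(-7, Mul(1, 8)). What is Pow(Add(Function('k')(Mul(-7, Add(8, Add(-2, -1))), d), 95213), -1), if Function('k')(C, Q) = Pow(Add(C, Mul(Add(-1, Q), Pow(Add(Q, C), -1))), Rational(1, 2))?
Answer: Add(Rational(95213, 9065515404), Mul(Rational(-1, 9065515404), I, Pow(35, Rational(1, 2)))) ≈ Add(1.0503e-5, Mul(-6.5259e-10, I))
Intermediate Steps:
d = 1 (d = Add(-7, 8) = 1)
Function('k')(C, Q) = Pow(Add(C, Mul(Pow(Add(C, Q), -1), Add(-1, Q))), Rational(1, 2)) (Function('k')(C, Q) = Pow(Add(C, Mul(Add(-1, Q), Pow(Add(C, Q), -1))), Rational(1, 2)) = Pow(Add(C, Mul(Pow(Add(C, Q), -1), Add(-1, Q))), Rational(1, 2)))
Pow(Add(Function('k')(Mul(-7, Add(8, Add(-2, -1))), d), 95213), -1) = Pow(Add(Pow(Mul(Pow(Add(Mul(-7, Add(8, Add(-2, -1))), 1), -1), Add(-1, 1, Mul(Mul(-7, Add(8, Add(-2, -1))), Add(Mul(-7, Add(8, Add(-2, -1))), 1)))), Rational(1, 2)), 95213), -1) = Pow(Add(Pow(Mul(Pow(Add(Mul(-7, Add(8, -3)), 1), -1), Add(-1, 1, Mul(Mul(-7, Add(8, -3)), Add(Mul(-7, Add(8, -3)), 1)))), Rational(1, 2)), 95213), -1) = Pow(Add(Pow(Mul(Pow(Add(Mul(-7, 5), 1), -1), Add(-1, 1, Mul(Mul(-7, 5), Add(Mul(-7, 5), 1)))), Rational(1, 2)), 95213), -1) = Pow(Add(Pow(Mul(Pow(Add(-35, 1), -1), Add(-1, 1, Mul(-35, Add(-35, 1)))), Rational(1, 2)), 95213), -1) = Pow(Add(Pow(Mul(Pow(-34, -1), Add(-1, 1, Mul(-35, -34))), Rational(1, 2)), 95213), -1) = Pow(Add(Pow(Mul(Rational(-1, 34), Add(-1, 1, 1190)), Rational(1, 2)), 95213), -1) = Pow(Add(Pow(Mul(Rational(-1, 34), 1190), Rational(1, 2)), 95213), -1) = Pow(Add(Pow(-35, Rational(1, 2)), 95213), -1) = Pow(Add(Mul(I, Pow(35, Rational(1, 2))), 95213), -1) = Pow(Add(95213, Mul(I, Pow(35, Rational(1, 2)))), -1)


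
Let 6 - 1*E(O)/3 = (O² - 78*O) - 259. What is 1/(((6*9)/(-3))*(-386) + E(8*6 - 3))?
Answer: 1/12198 ≈ 8.1981e-5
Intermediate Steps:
E(O) = 795 - 3*O² + 234*O (E(O) = 18 - 3*((O² - 78*O) - 259) = 18 - 3*(-259 + O² - 78*O) = 18 + (777 - 3*O² + 234*O) = 795 - 3*O² + 234*O)
1/(((6*9)/(-3))*(-386) + E(8*6 - 3)) = 1/(((6*9)/(-3))*(-386) + (795 - 3*(8*6 - 3)² + 234*(8*6 - 3))) = 1/((54*(-⅓))*(-386) + (795 - 3*(48 - 3)² + 234*(48 - 3))) = 1/(-18*(-386) + (795 - 3*45² + 234*45)) = 1/(6948 + (795 - 3*2025 + 10530)) = 1/(6948 + (795 - 6075 + 10530)) = 1/(6948 + 5250) = 1/12198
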